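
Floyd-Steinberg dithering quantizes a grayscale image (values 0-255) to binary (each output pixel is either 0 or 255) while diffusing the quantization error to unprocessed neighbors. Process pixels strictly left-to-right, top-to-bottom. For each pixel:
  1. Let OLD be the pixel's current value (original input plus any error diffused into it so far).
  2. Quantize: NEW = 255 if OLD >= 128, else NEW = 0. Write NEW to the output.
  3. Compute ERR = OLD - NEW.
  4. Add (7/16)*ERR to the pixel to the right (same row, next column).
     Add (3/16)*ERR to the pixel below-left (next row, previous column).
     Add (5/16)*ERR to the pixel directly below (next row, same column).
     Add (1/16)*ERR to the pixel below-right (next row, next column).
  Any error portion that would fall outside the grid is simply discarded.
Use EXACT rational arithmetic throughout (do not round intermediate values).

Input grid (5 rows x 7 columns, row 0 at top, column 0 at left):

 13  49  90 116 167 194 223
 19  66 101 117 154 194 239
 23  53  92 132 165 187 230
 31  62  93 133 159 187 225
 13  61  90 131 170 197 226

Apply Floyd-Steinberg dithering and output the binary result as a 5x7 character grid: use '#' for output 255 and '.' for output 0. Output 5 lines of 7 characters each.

Answer: ...#.##
..#.###
..#.#.#
...####
.#.#.##

Derivation:
(0,0): OLD=13 → NEW=0, ERR=13
(0,1): OLD=875/16 → NEW=0, ERR=875/16
(0,2): OLD=29165/256 → NEW=0, ERR=29165/256
(0,3): OLD=679291/4096 → NEW=255, ERR=-365189/4096
(0,4): OLD=8388189/65536 → NEW=0, ERR=8388189/65536
(0,5): OLD=262141067/1048576 → NEW=255, ERR=-5245813/1048576
(0,6): OLD=3704598477/16777216 → NEW=255, ERR=-573591603/16777216
(1,0): OLD=8529/256 → NEW=0, ERR=8529/256
(1,1): OLD=245431/2048 → NEW=0, ERR=245431/2048
(1,2): OLD=11516803/65536 → NEW=255, ERR=-5194877/65536
(1,3): OLD=22433735/262144 → NEW=0, ERR=22433735/262144
(1,4): OLD=3773665141/16777216 → NEW=255, ERR=-504524939/16777216
(1,5): OLD=24275870213/134217728 → NEW=255, ERR=-9949650427/134217728
(1,6): OLD=419985910699/2147483648 → NEW=255, ERR=-127622419541/2147483648
(2,0): OLD=1831117/32768 → NEW=0, ERR=1831117/32768
(2,1): OLD=107077919/1048576 → NEW=0, ERR=107077919/1048576
(2,2): OLD=2272324637/16777216 → NEW=255, ERR=-2005865443/16777216
(2,3): OLD=12863876981/134217728 → NEW=0, ERR=12863876981/134217728
(2,4): OLD=202919032133/1073741824 → NEW=255, ERR=-70885132987/1073741824
(2,5): OLD=4189460728023/34359738368 → NEW=0, ERR=4189460728023/34359738368
(2,6): OLD=143013158217809/549755813888 → NEW=255, ERR=2825425676369/549755813888
(3,0): OLD=1134306173/16777216 → NEW=0, ERR=1134306173/16777216
(3,1): OLD=14034655289/134217728 → NEW=0, ERR=14034655289/134217728
(3,2): OLD=135010776571/1073741824 → NEW=0, ERR=135010776571/1073741824
(3,3): OLD=850880582349/4294967296 → NEW=255, ERR=-244336078131/4294967296
(3,4): OLD=78248267446141/549755813888 → NEW=255, ERR=-61939465095299/549755813888
(3,5): OLD=759316543333703/4398046511104 → NEW=255, ERR=-362185316997817/4398046511104
(3,6): OLD=13946938221231385/70368744177664 → NEW=255, ERR=-3997091544072935/70368744177664
(4,0): OLD=115393500211/2147483648 → NEW=0, ERR=115393500211/2147483648
(4,1): OLD=4981726814615/34359738368 → NEW=255, ERR=-3780006469225/34359738368
(4,2): OLD=42348508095545/549755813888 → NEW=0, ERR=42348508095545/549755813888
(4,3): OLD=587829887446339/4398046511104 → NEW=255, ERR=-533671972885181/4398046511104
(4,4): OLD=2206324000597529/35184372088832 → NEW=0, ERR=2206324000597529/35184372088832
(4,5): OLD=203796466132119897/1125899906842624 → NEW=255, ERR=-83308010112749223/1125899906842624
(4,6): OLD=3075611227676407871/18014398509481984 → NEW=255, ERR=-1518060392241498049/18014398509481984
Row 0: ...#.##
Row 1: ..#.###
Row 2: ..#.#.#
Row 3: ...####
Row 4: .#.#.##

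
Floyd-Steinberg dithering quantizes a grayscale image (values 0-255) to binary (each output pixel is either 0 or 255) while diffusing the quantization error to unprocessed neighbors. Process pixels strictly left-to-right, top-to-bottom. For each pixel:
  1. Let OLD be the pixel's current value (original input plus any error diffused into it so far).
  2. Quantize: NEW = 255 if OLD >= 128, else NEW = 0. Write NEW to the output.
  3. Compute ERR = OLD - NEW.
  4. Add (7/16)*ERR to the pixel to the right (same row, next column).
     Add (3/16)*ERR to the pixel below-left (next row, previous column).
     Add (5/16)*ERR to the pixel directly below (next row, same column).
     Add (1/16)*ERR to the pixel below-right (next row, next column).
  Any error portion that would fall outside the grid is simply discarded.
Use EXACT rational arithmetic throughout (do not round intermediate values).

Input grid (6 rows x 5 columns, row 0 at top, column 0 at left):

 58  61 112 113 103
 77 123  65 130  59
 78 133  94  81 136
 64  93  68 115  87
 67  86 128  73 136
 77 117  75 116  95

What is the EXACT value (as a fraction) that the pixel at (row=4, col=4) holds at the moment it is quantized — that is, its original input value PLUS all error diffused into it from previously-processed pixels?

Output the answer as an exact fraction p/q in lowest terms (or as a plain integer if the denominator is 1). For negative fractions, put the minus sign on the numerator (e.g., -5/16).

Answer: 30832477488388765/140737488355328

Derivation:
(0,0): OLD=58 → NEW=0, ERR=58
(0,1): OLD=691/8 → NEW=0, ERR=691/8
(0,2): OLD=19173/128 → NEW=255, ERR=-13467/128
(0,3): OLD=137155/2048 → NEW=0, ERR=137155/2048
(0,4): OLD=4335189/32768 → NEW=255, ERR=-4020651/32768
(1,0): OLD=14249/128 → NEW=0, ERR=14249/128
(1,1): OLD=186975/1024 → NEW=255, ERR=-74145/1024
(1,2): OLD=602891/32768 → NEW=0, ERR=602891/32768
(1,3): OLD=16960143/131072 → NEW=255, ERR=-16463217/131072
(1,4): OLD=-63145651/2097152 → NEW=0, ERR=-63145651/2097152
(2,0): OLD=1625477/16384 → NEW=0, ERR=1625477/16384
(2,1): OLD=86080199/524288 → NEW=255, ERR=-47613241/524288
(2,2): OLD=267946901/8388608 → NEW=0, ERR=267946901/8388608
(2,3): OLD=6875627119/134217728 → NEW=0, ERR=6875627119/134217728
(2,4): OLD=303122223433/2147483648 → NEW=255, ERR=-244486106807/2147483648
(3,0): OLD=654107509/8388608 → NEW=0, ERR=654107509/8388608
(3,1): OLD=7444013457/67108864 → NEW=0, ERR=7444013457/67108864
(3,2): OLD=280118720203/2147483648 → NEW=255, ERR=-267489610037/2147483648
(3,3): OLD=245516112227/4294967296 → NEW=0, ERR=245516112227/4294967296
(3,4): OLD=5472366261359/68719476736 → NEW=0, ERR=5472366261359/68719476736
(4,0): OLD=120437042939/1073741824 → NEW=0, ERR=120437042939/1073741824
(4,1): OLD=5197080946107/34359738368 → NEW=255, ERR=-3564652337733/34359738368
(4,2): OLD=33720730594005/549755813888 → NEW=0, ERR=33720730594005/549755813888
(4,3): OLD=1098149666707643/8796093022208 → NEW=0, ERR=1098149666707643/8796093022208
(4,4): OLD=30832477488388765/140737488355328 → NEW=255, ERR=-5055582042219875/140737488355328
Target (4,4): original=136, with diffused error = 30832477488388765/140737488355328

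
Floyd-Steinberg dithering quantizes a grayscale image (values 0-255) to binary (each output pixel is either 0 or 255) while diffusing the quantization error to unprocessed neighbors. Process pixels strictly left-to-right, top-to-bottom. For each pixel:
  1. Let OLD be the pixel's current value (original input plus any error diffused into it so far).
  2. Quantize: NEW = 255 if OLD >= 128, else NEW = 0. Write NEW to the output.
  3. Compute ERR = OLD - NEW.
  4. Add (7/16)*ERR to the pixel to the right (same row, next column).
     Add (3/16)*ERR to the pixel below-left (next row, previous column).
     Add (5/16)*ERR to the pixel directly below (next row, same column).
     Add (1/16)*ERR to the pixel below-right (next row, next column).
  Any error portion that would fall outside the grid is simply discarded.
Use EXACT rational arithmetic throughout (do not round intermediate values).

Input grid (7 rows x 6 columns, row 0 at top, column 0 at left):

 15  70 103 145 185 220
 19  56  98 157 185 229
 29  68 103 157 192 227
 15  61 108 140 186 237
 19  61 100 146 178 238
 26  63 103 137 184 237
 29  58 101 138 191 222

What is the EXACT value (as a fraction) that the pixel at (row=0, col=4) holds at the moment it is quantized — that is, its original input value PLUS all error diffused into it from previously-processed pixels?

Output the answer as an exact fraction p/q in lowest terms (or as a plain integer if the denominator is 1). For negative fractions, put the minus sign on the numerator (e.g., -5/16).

(0,0): OLD=15 → NEW=0, ERR=15
(0,1): OLD=1225/16 → NEW=0, ERR=1225/16
(0,2): OLD=34943/256 → NEW=255, ERR=-30337/256
(0,3): OLD=381561/4096 → NEW=0, ERR=381561/4096
(0,4): OLD=14795087/65536 → NEW=255, ERR=-1916593/65536
Target (0,4): original=185, with diffused error = 14795087/65536

Answer: 14795087/65536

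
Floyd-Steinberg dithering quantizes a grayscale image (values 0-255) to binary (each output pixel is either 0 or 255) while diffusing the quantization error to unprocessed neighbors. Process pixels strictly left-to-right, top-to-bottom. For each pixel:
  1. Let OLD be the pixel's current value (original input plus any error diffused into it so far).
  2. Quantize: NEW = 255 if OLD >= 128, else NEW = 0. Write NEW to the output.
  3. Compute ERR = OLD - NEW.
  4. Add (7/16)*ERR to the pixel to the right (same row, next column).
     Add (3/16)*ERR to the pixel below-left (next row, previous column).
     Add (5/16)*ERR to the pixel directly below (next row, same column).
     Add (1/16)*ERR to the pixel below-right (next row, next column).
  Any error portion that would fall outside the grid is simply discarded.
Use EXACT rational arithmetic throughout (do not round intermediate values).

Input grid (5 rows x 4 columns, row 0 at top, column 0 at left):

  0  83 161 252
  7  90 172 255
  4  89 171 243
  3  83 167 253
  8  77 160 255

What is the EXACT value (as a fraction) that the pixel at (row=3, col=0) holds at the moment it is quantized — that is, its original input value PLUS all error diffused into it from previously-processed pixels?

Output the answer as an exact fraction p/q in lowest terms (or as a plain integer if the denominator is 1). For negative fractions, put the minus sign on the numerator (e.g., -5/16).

(0,0): OLD=0 → NEW=0, ERR=0
(0,1): OLD=83 → NEW=0, ERR=83
(0,2): OLD=3157/16 → NEW=255, ERR=-923/16
(0,3): OLD=58051/256 → NEW=255, ERR=-7229/256
(1,0): OLD=361/16 → NEW=0, ERR=361/16
(1,1): OLD=14719/128 → NEW=0, ERR=14719/128
(1,2): OLD=836299/4096 → NEW=255, ERR=-208181/4096
(1,3): OLD=14439805/65536 → NEW=255, ERR=-2271875/65536
(2,0): OLD=66789/2048 → NEW=0, ERR=66789/2048
(2,1): OLD=8590663/65536 → NEW=255, ERR=-8121017/65536
(2,2): OLD=13315675/131072 → NEW=0, ERR=13315675/131072
(2,3): OLD=573437119/2097152 → NEW=255, ERR=38663359/2097152
(3,0): OLD=-10531083/1048576 → NEW=0, ERR=-10531083/1048576
Target (3,0): original=3, with diffused error = -10531083/1048576

Answer: -10531083/1048576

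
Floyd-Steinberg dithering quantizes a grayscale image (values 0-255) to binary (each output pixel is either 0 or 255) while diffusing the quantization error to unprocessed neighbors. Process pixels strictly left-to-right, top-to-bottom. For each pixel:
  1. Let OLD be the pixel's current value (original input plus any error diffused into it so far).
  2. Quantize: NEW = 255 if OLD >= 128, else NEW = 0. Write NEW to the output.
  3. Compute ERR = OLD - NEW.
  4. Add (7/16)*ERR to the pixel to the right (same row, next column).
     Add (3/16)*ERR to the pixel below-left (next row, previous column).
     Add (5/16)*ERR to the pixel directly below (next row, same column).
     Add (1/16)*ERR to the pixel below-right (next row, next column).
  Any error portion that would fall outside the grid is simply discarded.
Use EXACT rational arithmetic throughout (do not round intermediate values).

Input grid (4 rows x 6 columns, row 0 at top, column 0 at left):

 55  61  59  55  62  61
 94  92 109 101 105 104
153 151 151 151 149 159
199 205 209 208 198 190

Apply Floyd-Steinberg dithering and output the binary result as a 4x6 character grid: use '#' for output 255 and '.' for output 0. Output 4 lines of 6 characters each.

Answer: ......
.##.#.
#.##.#
######

Derivation:
(0,0): OLD=55 → NEW=0, ERR=55
(0,1): OLD=1361/16 → NEW=0, ERR=1361/16
(0,2): OLD=24631/256 → NEW=0, ERR=24631/256
(0,3): OLD=397697/4096 → NEW=0, ERR=397697/4096
(0,4): OLD=6847111/65536 → NEW=0, ERR=6847111/65536
(0,5): OLD=111892913/1048576 → NEW=0, ERR=111892913/1048576
(1,0): OLD=32547/256 → NEW=0, ERR=32547/256
(1,1): OLD=400757/2048 → NEW=255, ERR=-121483/2048
(1,2): OLD=8954649/65536 → NEW=255, ERR=-7757031/65536
(1,3): OLD=27567397/262144 → NEW=0, ERR=27567397/262144
(1,4): OLD=3518752847/16777216 → NEW=255, ERR=-759437233/16777216
(1,5): OLD=33305520249/268435456 → NEW=0, ERR=33305520249/268435456
(2,0): OLD=5950935/32768 → NEW=255, ERR=-2404905/32768
(2,1): OLD=90289965/1048576 → NEW=0, ERR=90289965/1048576
(2,2): OLD=2813436359/16777216 → NEW=255, ERR=-1464753721/16777216
(2,3): OLD=17418966607/134217728 → NEW=255, ERR=-16806554033/134217728
(2,4): OLD=472048967277/4294967296 → NEW=0, ERR=472048967277/4294967296
(2,5): OLD=16700765260235/68719476736 → NEW=255, ERR=-822701307445/68719476736
(3,0): OLD=3224751079/16777216 → NEW=255, ERR=-1053439001/16777216
(3,1): OLD=24626410075/134217728 → NEW=255, ERR=-9599110565/134217728
(3,2): OLD=142088806529/1073741824 → NEW=255, ERR=-131715358591/1073741824
(3,3): OLD=8957742424515/68719476736 → NEW=255, ERR=-8565724143165/68719476736
(3,4): OLD=92217045546211/549755813888 → NEW=255, ERR=-47970686995229/549755813888
(3,5): OLD=1362977080766573/8796093022208 → NEW=255, ERR=-880026639896467/8796093022208
Row 0: ......
Row 1: .##.#.
Row 2: #.##.#
Row 3: ######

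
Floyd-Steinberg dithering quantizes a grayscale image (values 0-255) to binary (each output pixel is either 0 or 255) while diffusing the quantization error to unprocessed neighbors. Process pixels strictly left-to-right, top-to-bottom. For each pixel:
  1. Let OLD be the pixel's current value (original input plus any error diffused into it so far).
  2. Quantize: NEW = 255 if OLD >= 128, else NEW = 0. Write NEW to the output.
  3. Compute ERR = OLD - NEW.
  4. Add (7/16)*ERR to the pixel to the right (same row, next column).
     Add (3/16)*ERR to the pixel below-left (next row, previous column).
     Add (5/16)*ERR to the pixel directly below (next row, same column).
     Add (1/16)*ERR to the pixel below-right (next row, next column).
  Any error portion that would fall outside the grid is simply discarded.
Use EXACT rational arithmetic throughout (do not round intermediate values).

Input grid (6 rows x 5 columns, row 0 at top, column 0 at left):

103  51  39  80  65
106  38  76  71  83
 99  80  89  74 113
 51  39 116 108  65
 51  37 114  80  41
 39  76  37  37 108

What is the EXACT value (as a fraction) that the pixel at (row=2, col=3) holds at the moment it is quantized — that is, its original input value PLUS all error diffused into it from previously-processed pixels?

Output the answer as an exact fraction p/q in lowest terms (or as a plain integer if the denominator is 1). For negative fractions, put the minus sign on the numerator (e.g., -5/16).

(0,0): OLD=103 → NEW=0, ERR=103
(0,1): OLD=1537/16 → NEW=0, ERR=1537/16
(0,2): OLD=20743/256 → NEW=0, ERR=20743/256
(0,3): OLD=472881/4096 → NEW=0, ERR=472881/4096
(0,4): OLD=7570007/65536 → NEW=0, ERR=7570007/65536
(1,0): OLD=39987/256 → NEW=255, ERR=-25293/256
(1,1): OLD=95077/2048 → NEW=0, ERR=95077/2048
(1,2): OLD=9783369/65536 → NEW=255, ERR=-6928311/65536
(1,3): OLD=22950357/262144 → NEW=0, ERR=22950357/262144
(1,4): OLD=690444255/4194304 → NEW=255, ERR=-379103265/4194304
(2,0): OLD=2517543/32768 → NEW=0, ERR=2517543/32768
(2,1): OLD=107084061/1048576 → NEW=0, ERR=107084061/1048576
(2,2): OLD=2012579479/16777216 → NEW=0, ERR=2012579479/16777216
(2,3): OLD=34973507541/268435456 → NEW=255, ERR=-33477533739/268435456
Target (2,3): original=74, with diffused error = 34973507541/268435456

Answer: 34973507541/268435456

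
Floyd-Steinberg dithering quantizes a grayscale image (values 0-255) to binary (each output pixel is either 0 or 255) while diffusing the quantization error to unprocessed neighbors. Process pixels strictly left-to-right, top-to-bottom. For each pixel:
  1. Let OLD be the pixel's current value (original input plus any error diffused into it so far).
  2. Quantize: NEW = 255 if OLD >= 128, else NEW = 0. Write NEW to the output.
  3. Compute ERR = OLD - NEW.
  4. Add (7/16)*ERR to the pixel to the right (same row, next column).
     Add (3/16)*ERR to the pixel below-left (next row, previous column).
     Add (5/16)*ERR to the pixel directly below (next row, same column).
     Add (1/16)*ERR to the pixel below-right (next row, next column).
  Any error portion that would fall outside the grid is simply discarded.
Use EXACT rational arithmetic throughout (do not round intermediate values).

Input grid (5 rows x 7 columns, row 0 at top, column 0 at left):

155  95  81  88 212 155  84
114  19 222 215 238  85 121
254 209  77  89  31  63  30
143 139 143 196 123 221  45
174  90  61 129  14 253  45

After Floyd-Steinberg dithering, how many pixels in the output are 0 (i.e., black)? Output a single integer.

Answer: 18

Derivation:
(0,0): OLD=155 → NEW=255, ERR=-100
(0,1): OLD=205/4 → NEW=0, ERR=205/4
(0,2): OLD=6619/64 → NEW=0, ERR=6619/64
(0,3): OLD=136445/1024 → NEW=255, ERR=-124675/1024
(0,4): OLD=2600683/16384 → NEW=255, ERR=-1577237/16384
(0,5): OLD=29591661/262144 → NEW=0, ERR=29591661/262144
(0,6): OLD=559463163/4194304 → NEW=255, ERR=-510084357/4194304
(1,0): OLD=5911/64 → NEW=0, ERR=5911/64
(1,1): OLD=45345/512 → NEW=0, ERR=45345/512
(1,2): OLD=4480053/16384 → NEW=255, ERR=302133/16384
(1,3): OLD=11366161/65536 → NEW=255, ERR=-5345519/65536
(1,4): OLD=779249043/4194304 → NEW=255, ERR=-290298477/4194304
(1,5): OLD=2052735619/33554432 → NEW=0, ERR=2052735619/33554432
(1,6): OLD=62714888013/536870912 → NEW=0, ERR=62714888013/536870912
(2,0): OLD=2453243/8192 → NEW=255, ERR=364283/8192
(2,1): OLD=69562873/262144 → NEW=255, ERR=2716153/262144
(2,2): OLD=325215531/4194304 → NEW=0, ERR=325215531/4194304
(2,3): OLD=2872541075/33554432 → NEW=0, ERR=2872541075/33554432
(2,4): OLD=14280073923/268435456 → NEW=0, ERR=14280073923/268435456
(2,5): OLD=1056292222721/8589934592 → NEW=0, ERR=1056292222721/8589934592
(2,6): OLD=17059905522711/137438953472 → NEW=0, ERR=17059905522711/137438953472
(3,0): OLD=666219211/4194304 → NEW=255, ERR=-403328309/4194304
(3,1): OLD=3942142831/33554432 → NEW=0, ERR=3942142831/33554432
(3,2): OLD=63170726141/268435456 → NEW=255, ERR=-5280315139/268435456
(3,3): OLD=245851760699/1073741824 → NEW=255, ERR=-27952404421/1073741824
(3,4): OLD=21528715640523/137438953472 → NEW=255, ERR=-13518217494837/137438953472
(3,5): OLD=267175554623761/1099511627776 → NEW=255, ERR=-13199910459119/1099511627776
(3,6): OLD=1516850624201615/17592186044416 → NEW=0, ERR=1516850624201615/17592186044416
(4,0): OLD=89108834821/536870912 → NEW=255, ERR=-47793247739/536870912
(4,1): OLD=670604891201/8589934592 → NEW=0, ERR=670604891201/8589934592
(4,2): OLD=12571490836591/137438953472 → NEW=0, ERR=12571490836591/137438953472
(4,3): OLD=155263361578613/1099511627776 → NEW=255, ERR=-125112103504267/1099511627776
(4,4): OLD=-619222906602993/8796093022208 → NEW=0, ERR=-619222906602993/8796093022208
(4,5): OLD=64308275611890255/281474976710656 → NEW=255, ERR=-7467843449327025/281474976710656
(4,6): OLD=268355951944977881/4503599627370496 → NEW=0, ERR=268355951944977881/4503599627370496
Output grid:
  Row 0: #..##.#  (3 black, running=3)
  Row 1: ..###..  (4 black, running=7)
  Row 2: ##.....  (5 black, running=12)
  Row 3: #.####.  (2 black, running=14)
  Row 4: #..#.#.  (4 black, running=18)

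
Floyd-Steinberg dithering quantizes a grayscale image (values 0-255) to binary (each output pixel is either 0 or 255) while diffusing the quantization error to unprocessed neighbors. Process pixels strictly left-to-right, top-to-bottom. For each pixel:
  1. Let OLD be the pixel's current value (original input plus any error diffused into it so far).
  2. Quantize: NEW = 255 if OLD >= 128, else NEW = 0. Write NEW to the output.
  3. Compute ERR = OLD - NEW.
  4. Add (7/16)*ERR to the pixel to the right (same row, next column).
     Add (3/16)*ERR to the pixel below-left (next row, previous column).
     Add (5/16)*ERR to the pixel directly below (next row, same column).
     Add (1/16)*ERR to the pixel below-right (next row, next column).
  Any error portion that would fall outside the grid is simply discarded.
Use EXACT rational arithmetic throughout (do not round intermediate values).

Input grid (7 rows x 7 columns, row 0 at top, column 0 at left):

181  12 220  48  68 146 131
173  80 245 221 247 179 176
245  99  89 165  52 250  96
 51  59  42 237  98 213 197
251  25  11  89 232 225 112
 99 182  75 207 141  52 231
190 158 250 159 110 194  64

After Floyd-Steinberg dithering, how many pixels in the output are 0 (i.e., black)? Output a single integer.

Answer: 21

Derivation:
(0,0): OLD=181 → NEW=255, ERR=-74
(0,1): OLD=-163/8 → NEW=0, ERR=-163/8
(0,2): OLD=27019/128 → NEW=255, ERR=-5621/128
(0,3): OLD=58957/2048 → NEW=0, ERR=58957/2048
(0,4): OLD=2640923/32768 → NEW=0, ERR=2640923/32768
(0,5): OLD=95032509/524288 → NEW=255, ERR=-38660931/524288
(0,6): OLD=828281131/8388608 → NEW=0, ERR=828281131/8388608
(1,0): OLD=18695/128 → NEW=255, ERR=-13945/128
(1,1): OLD=13425/1024 → NEW=0, ERR=13425/1024
(1,2): OLD=7901573/32768 → NEW=255, ERR=-454267/32768
(1,3): OLD=30972033/131072 → NEW=255, ERR=-2451327/131072
(1,4): OLD=2113733059/8388608 → NEW=255, ERR=-25361981/8388608
(1,5): OLD=11957742323/67108864 → NEW=255, ERR=-5155017997/67108864
(1,6): OLD=181076081117/1073741824 → NEW=255, ERR=-92728084003/1073741824
(2,0): OLD=3496555/16384 → NEW=255, ERR=-681365/16384
(2,1): OLD=39580681/524288 → NEW=0, ERR=39580681/524288
(2,2): OLD=964767195/8388608 → NEW=0, ERR=964767195/8388608
(2,3): OLD=13961246275/67108864 → NEW=255, ERR=-3151514045/67108864
(2,4): OLD=8019681939/536870912 → NEW=0, ERR=8019681939/536870912
(2,5): OLD=3713410817809/17179869184 → NEW=255, ERR=-667455824111/17179869184
(2,6): OLD=12978156970375/274877906944 → NEW=0, ERR=12978156970375/274877906944
(3,0): OLD=437542651/8388608 → NEW=0, ERR=437542651/8388608
(3,1): OLD=8346770847/67108864 → NEW=0, ERR=8346770847/67108864
(3,2): OLD=68863512685/536870912 → NEW=255, ERR=-68038569875/536870912
(3,3): OLD=379822023419/2147483648 → NEW=255, ERR=-167786306821/2147483648
(3,4): OLD=16015995740923/274877906944 → NEW=0, ERR=16015995740923/274877906944
(3,5): OLD=519269979593313/2199023255552 → NEW=255, ERR=-41480950572447/2199023255552
(3,6): OLD=7074646580821567/35184372088832 → NEW=255, ERR=-1897368301830593/35184372088832
(4,0): OLD=312051216405/1073741824 → NEW=255, ERR=38247051285/1073741824
(4,1): OLD=1012741796433/17179869184 → NEW=0, ERR=1012741796433/17179869184
(4,2): OLD=-2663419655457/274877906944 → NEW=0, ERR=-2663419655457/274877906944
(4,3): OLD=139305602490693/2199023255552 → NEW=0, ERR=139305602490693/2199023255552
(4,4): OLD=4741148670889375/17592186044416 → NEW=255, ERR=255141229563295/17592186044416
(4,5): OLD=123275183237231935/562949953421312 → NEW=255, ERR=-20277054885202625/562949953421312
(4,6): OLD=704458344841578857/9007199254740992 → NEW=0, ERR=704458344841578857/9007199254740992
(5,0): OLD=33310902279555/274877906944 → NEW=0, ERR=33310902279555/274877906944
(5,1): OLD=558220555427521/2199023255552 → NEW=255, ERR=-2530374738239/2199023255552
(5,2): OLD=1531063127345975/17592186044416 → NEW=0, ERR=1531063127345975/17592186044416
(5,3): OLD=37574975500447987/140737488355328 → NEW=255, ERR=1686915969839347/140737488355328
(5,4): OLD=1332902408386118321/9007199254740992 → NEW=255, ERR=-963933401572834639/9007199254740992
(5,5): OLD=684149461089798241/72057594037927936 → NEW=0, ERR=684149461089798241/72057594037927936
(5,6): OLD=296696784560167457423/1152921504606846976 → NEW=255, ERR=2701800885421478543/1152921504606846976
(6,0): OLD=8009875663845563/35184372088832 → NEW=255, ERR=-962139218806597/35184372088832
(6,1): OLD=95458862385720887/562949953421312 → NEW=255, ERR=-48093375736713673/562949953421312
(6,2): OLD=2179711499608691269/9007199254740992 → NEW=255, ERR=-117124310350261691/9007199254740992
(6,3): OLD=10263180979220239067/72057594037927936 → NEW=255, ERR=-8111505500451384613/72057594037927936
(6,4): OLD=4299955037563403737/144115188075855872 → NEW=0, ERR=4299955037563403737/144115188075855872
(6,5): OLD=3758919716545329083893/18446744073709551616 → NEW=255, ERR=-945000022250606578187/18446744073709551616
(6,6): OLD=12665752108597041440611/295147905179352825856 → NEW=0, ERR=12665752108597041440611/295147905179352825856
Output grid:
  Row 0: #.#..#.  (4 black, running=4)
  Row 1: #.#####  (1 black, running=5)
  Row 2: #..#.#.  (4 black, running=9)
  Row 3: ..##.##  (3 black, running=12)
  Row 4: #...##.  (4 black, running=16)
  Row 5: .#.##.#  (3 black, running=19)
  Row 6: ####.#.  (2 black, running=21)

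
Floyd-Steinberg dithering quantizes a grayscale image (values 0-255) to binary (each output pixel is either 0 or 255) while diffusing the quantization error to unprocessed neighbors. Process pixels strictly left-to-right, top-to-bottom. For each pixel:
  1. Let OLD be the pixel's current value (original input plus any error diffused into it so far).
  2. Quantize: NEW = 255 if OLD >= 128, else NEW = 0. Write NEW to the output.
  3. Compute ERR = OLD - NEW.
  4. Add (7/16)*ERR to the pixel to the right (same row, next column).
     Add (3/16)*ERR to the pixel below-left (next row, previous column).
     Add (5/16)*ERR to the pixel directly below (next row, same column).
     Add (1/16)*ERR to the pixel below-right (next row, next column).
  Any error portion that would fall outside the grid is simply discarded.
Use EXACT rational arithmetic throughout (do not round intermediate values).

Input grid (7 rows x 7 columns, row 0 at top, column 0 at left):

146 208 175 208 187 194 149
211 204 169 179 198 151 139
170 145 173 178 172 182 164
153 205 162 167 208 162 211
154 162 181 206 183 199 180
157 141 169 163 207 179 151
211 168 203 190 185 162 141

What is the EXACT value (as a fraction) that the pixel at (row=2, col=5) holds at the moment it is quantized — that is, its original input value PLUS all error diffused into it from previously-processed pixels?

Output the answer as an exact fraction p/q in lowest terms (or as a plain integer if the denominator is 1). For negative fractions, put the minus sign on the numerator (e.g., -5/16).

Answer: 8577299189673/34359738368

Derivation:
(0,0): OLD=146 → NEW=255, ERR=-109
(0,1): OLD=2565/16 → NEW=255, ERR=-1515/16
(0,2): OLD=34195/256 → NEW=255, ERR=-31085/256
(0,3): OLD=634373/4096 → NEW=255, ERR=-410107/4096
(0,4): OLD=9384483/65536 → NEW=255, ERR=-7327197/65536
(0,5): OLD=152133365/1048576 → NEW=255, ERR=-115253515/1048576
(0,6): OLD=1693030579/16777216 → NEW=0, ERR=1693030579/16777216
(1,0): OLD=40751/256 → NEW=255, ERR=-24529/256
(1,1): OLD=210761/2048 → NEW=0, ERR=210761/2048
(1,2): OLD=9921277/65536 → NEW=255, ERR=-6790403/65536
(1,3): OLD=19353593/262144 → NEW=0, ERR=19353593/262144
(1,4): OLD=2826865675/16777216 → NEW=255, ERR=-1451324405/16777216
(1,5): OLD=12178765563/134217728 → NEW=0, ERR=12178765563/134217728
(1,6): OLD=436720359253/2147483648 → NEW=255, ERR=-110887970987/2147483648
(2,0): OLD=5221683/32768 → NEW=255, ERR=-3134157/32768
(2,1): OLD=115236449/1048576 → NEW=0, ERR=115236449/1048576
(2,2): OLD=3506034019/16777216 → NEW=255, ERR=-772156061/16777216
(2,3): OLD=21238626059/134217728 → NEW=255, ERR=-12986894581/134217728
(2,4): OLD=133425642747/1073741824 → NEW=0, ERR=133425642747/1073741824
(2,5): OLD=8577299189673/34359738368 → NEW=255, ERR=-184434094167/34359738368
Target (2,5): original=182, with diffused error = 8577299189673/34359738368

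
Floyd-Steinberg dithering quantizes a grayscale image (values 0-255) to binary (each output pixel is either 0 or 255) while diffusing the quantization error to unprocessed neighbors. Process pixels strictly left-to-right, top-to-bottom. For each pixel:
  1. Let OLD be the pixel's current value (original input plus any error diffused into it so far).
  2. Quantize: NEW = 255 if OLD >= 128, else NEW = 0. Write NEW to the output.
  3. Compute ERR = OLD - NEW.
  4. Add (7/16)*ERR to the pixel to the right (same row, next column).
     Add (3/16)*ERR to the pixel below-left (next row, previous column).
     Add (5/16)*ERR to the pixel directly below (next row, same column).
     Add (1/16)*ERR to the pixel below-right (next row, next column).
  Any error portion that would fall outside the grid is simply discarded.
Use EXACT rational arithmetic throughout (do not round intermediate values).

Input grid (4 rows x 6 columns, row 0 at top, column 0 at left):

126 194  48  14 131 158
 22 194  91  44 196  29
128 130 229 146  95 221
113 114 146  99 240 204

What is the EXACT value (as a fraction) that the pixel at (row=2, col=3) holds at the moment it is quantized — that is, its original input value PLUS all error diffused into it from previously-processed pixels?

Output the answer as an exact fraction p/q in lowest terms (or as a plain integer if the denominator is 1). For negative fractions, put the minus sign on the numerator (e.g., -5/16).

(0,0): OLD=126 → NEW=0, ERR=126
(0,1): OLD=1993/8 → NEW=255, ERR=-47/8
(0,2): OLD=5815/128 → NEW=0, ERR=5815/128
(0,3): OLD=69377/2048 → NEW=0, ERR=69377/2048
(0,4): OLD=4778247/32768 → NEW=255, ERR=-3577593/32768
(0,5): OLD=57794353/524288 → NEW=0, ERR=57794353/524288
(1,0): OLD=7715/128 → NEW=0, ERR=7715/128
(1,1): OLD=240565/1024 → NEW=255, ERR=-20555/1024
(1,2): OLD=3355417/32768 → NEW=0, ERR=3355417/32768
(1,3): OLD=10715653/131072 → NEW=0, ERR=10715653/131072
(1,4): OLD=1849141583/8388608 → NEW=255, ERR=-289953457/8388608
(1,5): OLD=5570324345/134217728 → NEW=0, ERR=5570324345/134217728
(2,0): OLD=2344087/16384 → NEW=255, ERR=-1833833/16384
(2,1): OLD=51236269/524288 → NEW=0, ERR=51236269/524288
(2,2): OLD=2666142151/8388608 → NEW=255, ERR=527047111/8388608
(2,3): OLD=13351626703/67108864 → NEW=255, ERR=-3761133617/67108864
Target (2,3): original=146, with diffused error = 13351626703/67108864

Answer: 13351626703/67108864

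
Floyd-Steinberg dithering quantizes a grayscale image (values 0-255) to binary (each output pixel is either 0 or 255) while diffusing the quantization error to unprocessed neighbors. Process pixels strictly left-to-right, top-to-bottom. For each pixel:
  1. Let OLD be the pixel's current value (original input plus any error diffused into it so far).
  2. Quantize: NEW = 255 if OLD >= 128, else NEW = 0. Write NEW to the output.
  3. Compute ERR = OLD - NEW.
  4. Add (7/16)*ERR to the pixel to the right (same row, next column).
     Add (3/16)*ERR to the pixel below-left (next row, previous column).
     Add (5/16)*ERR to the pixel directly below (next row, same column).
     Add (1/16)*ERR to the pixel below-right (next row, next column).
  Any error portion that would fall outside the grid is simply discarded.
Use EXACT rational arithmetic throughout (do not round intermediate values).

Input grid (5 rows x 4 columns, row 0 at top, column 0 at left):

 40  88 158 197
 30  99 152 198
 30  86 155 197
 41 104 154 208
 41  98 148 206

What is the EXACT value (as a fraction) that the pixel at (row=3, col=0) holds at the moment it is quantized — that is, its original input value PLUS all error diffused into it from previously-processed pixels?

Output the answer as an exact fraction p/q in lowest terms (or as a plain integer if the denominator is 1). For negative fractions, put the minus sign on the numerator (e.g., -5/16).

Answer: 139766645/2097152

Derivation:
(0,0): OLD=40 → NEW=0, ERR=40
(0,1): OLD=211/2 → NEW=0, ERR=211/2
(0,2): OLD=6533/32 → NEW=255, ERR=-1627/32
(0,3): OLD=89475/512 → NEW=255, ERR=-41085/512
(1,0): OLD=1993/32 → NEW=0, ERR=1993/32
(1,1): OLD=38959/256 → NEW=255, ERR=-26321/256
(1,2): OLD=677291/8192 → NEW=0, ERR=677291/8192
(1,3): OLD=26989981/131072 → NEW=255, ERR=-6433379/131072
(2,0): OLD=123637/4096 → NEW=0, ERR=123637/4096
(2,1): OLD=11333831/131072 → NEW=0, ERR=11333831/131072
(2,2): OLD=53225271/262144 → NEW=255, ERR=-13621449/262144
(2,3): OLD=688267267/4194304 → NEW=255, ERR=-381280253/4194304
(3,0): OLD=139766645/2097152 → NEW=0, ERR=139766645/2097152
Target (3,0): original=41, with diffused error = 139766645/2097152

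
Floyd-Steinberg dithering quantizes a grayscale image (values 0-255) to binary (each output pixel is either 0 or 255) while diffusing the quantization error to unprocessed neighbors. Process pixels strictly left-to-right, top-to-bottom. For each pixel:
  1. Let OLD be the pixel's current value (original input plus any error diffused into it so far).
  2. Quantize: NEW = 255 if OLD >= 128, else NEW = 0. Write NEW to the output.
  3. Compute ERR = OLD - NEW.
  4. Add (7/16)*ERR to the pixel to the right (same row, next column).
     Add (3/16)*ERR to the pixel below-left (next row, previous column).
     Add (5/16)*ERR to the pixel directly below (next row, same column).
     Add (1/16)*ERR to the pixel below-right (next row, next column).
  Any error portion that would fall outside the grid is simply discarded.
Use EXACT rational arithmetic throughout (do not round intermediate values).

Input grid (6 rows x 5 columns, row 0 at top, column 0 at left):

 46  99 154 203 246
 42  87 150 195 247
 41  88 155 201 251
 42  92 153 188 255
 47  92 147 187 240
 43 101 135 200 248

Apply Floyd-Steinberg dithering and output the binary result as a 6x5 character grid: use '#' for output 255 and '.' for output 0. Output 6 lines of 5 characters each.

Answer: ..###
.#.##
..###
.#.##
..###
.#.##

Derivation:
(0,0): OLD=46 → NEW=0, ERR=46
(0,1): OLD=953/8 → NEW=0, ERR=953/8
(0,2): OLD=26383/128 → NEW=255, ERR=-6257/128
(0,3): OLD=371945/2048 → NEW=255, ERR=-150295/2048
(0,4): OLD=7008863/32768 → NEW=255, ERR=-1346977/32768
(1,0): OLD=10075/128 → NEW=0, ERR=10075/128
(1,1): OLD=156029/1024 → NEW=255, ERR=-105091/1024
(1,2): OLD=2736449/32768 → NEW=0, ERR=2736449/32768
(1,3): OLD=25931245/131072 → NEW=255, ERR=-7492115/131072
(1,4): OLD=428993319/2097152 → NEW=255, ERR=-105780441/2097152
(2,0): OLD=759471/16384 → NEW=0, ERR=759471/16384
(2,1): OLD=50743925/524288 → NEW=0, ERR=50743925/524288
(2,2): OLD=1730645663/8388608 → NEW=255, ERR=-408449377/8388608
(2,3): OLD=21152306541/134217728 → NEW=255, ERR=-13073214099/134217728
(2,4): OLD=405984230075/2147483648 → NEW=255, ERR=-141624100165/2147483648
(3,0): OLD=626068671/8388608 → NEW=0, ERR=626068671/8388608
(3,1): OLD=9976763347/67108864 → NEW=255, ERR=-7135996973/67108864
(3,2): OLD=169755892865/2147483648 → NEW=0, ERR=169755892865/2147483648
(3,3): OLD=759078699289/4294967296 → NEW=255, ERR=-336137961191/4294967296
(3,4): OLD=13335916986525/68719476736 → NEW=255, ERR=-4187549581155/68719476736
(4,0): OLD=54100621649/1073741824 → NEW=0, ERR=54100621649/1073741824
(4,1): OLD=3446286375633/34359738368 → NEW=0, ERR=3446286375633/34359738368
(4,2): OLD=106797639181407/549755813888 → NEW=255, ERR=-33390093360033/549755813888
(4,3): OLD=1138966765096145/8796093022208 → NEW=255, ERR=-1104036955566895/8796093022208
(4,4): OLD=22680296239852087/140737488355328 → NEW=255, ERR=-13207763290756553/140737488355328
(5,0): OLD=42634458587923/549755813888 → NEW=0, ERR=42634458587923/549755813888
(5,1): OLD=695039376806649/4398046511104 → NEW=255, ERR=-426462483524871/4398046511104
(5,2): OLD=7928017135279809/140737488355328 → NEW=0, ERR=7928017135279809/140737488355328
(5,3): OLD=92340493116554639/562949953421312 → NEW=255, ERR=-51211745005879921/562949953421312
(5,4): OLD=1540489569163194229/9007199254740992 → NEW=255, ERR=-756346240795758731/9007199254740992
Row 0: ..###
Row 1: .#.##
Row 2: ..###
Row 3: .#.##
Row 4: ..###
Row 5: .#.##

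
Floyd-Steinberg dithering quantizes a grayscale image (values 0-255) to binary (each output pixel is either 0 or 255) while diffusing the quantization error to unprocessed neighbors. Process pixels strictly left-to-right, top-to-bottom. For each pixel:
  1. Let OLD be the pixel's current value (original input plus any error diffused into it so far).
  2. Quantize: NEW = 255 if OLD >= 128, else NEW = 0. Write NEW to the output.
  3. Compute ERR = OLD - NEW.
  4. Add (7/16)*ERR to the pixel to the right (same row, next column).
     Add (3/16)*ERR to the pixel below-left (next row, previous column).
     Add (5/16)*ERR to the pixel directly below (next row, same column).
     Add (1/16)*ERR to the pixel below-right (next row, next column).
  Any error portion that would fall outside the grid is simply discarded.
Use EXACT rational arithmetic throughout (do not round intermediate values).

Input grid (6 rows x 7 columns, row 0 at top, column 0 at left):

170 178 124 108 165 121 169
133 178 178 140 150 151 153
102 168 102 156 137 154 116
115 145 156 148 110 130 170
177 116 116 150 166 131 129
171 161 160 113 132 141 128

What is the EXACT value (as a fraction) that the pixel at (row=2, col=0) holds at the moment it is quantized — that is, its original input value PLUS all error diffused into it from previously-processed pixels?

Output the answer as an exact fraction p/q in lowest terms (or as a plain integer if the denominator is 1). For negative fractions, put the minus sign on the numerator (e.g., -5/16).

(0,0): OLD=170 → NEW=255, ERR=-85
(0,1): OLD=2253/16 → NEW=255, ERR=-1827/16
(0,2): OLD=18955/256 → NEW=0, ERR=18955/256
(0,3): OLD=575053/4096 → NEW=255, ERR=-469427/4096
(0,4): OLD=7527451/65536 → NEW=0, ERR=7527451/65536
(0,5): OLD=179569853/1048576 → NEW=255, ERR=-87817027/1048576
(0,6): OLD=2220630315/16777216 → NEW=255, ERR=-2057559765/16777216
(1,0): OLD=21767/256 → NEW=0, ERR=21767/256
(1,1): OLD=385201/2048 → NEW=255, ERR=-137039/2048
(1,2): OLD=9387269/65536 → NEW=255, ERR=-7324411/65536
(1,3): OLD=21352609/262144 → NEW=0, ERR=21352609/262144
(1,4): OLD=3333027139/16777216 → NEW=255, ERR=-945162941/16777216
(1,5): OLD=11323299635/134217728 → NEW=0, ERR=11323299635/134217728
(1,6): OLD=314285125533/2147483648 → NEW=255, ERR=-233323204707/2147483648
(2,0): OLD=3801899/32768 → NEW=0, ERR=3801899/32768
Target (2,0): original=102, with diffused error = 3801899/32768

Answer: 3801899/32768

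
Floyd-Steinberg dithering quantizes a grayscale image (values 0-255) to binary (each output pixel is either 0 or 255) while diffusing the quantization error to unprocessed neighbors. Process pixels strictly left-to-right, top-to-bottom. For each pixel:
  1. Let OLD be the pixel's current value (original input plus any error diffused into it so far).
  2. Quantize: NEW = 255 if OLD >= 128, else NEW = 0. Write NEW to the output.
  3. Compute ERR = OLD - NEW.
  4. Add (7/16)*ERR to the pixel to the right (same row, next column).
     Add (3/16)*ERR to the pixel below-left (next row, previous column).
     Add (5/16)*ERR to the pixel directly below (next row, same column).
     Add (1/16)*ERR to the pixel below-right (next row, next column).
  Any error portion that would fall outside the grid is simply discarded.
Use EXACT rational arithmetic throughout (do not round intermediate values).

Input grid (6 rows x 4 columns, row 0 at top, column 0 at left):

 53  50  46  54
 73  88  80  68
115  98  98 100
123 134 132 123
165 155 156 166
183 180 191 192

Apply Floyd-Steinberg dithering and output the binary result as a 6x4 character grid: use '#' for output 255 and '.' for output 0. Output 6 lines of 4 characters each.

(0,0): OLD=53 → NEW=0, ERR=53
(0,1): OLD=1171/16 → NEW=0, ERR=1171/16
(0,2): OLD=19973/256 → NEW=0, ERR=19973/256
(0,3): OLD=360995/4096 → NEW=0, ERR=360995/4096
(1,0): OLD=26441/256 → NEW=0, ERR=26441/256
(1,1): OLD=356351/2048 → NEW=255, ERR=-165889/2048
(1,2): OLD=5901035/65536 → NEW=0, ERR=5901035/65536
(1,3): OLD=146603101/1048576 → NEW=255, ERR=-120783779/1048576
(2,0): OLD=4328293/32768 → NEW=255, ERR=-4027547/32768
(2,1): OLD=44304551/1048576 → NEW=0, ERR=44304551/1048576
(2,2): OLD=247386915/2097152 → NEW=0, ERR=247386915/2097152
(2,3): OLD=4068146935/33554432 → NEW=0, ERR=4068146935/33554432
(3,0): OLD=1552103701/16777216 → NEW=0, ERR=1552103701/16777216
(3,1): OLD=54254622987/268435456 → NEW=255, ERR=-14196418293/268435456
(3,2): OLD=734865872117/4294967296 → NEW=255, ERR=-360350788363/4294967296
(3,3): OLD=9040302560307/68719476736 → NEW=255, ERR=-8483164007373/68719476736
(4,0): OLD=790248645041/4294967296 → NEW=255, ERR=-304968015439/4294967296
(4,1): OLD=3348657752467/34359738368 → NEW=0, ERR=3348657752467/34359738368
(4,2): OLD=160493184293427/1099511627776 → NEW=255, ERR=-119882280789453/1099511627776
(4,3): OLD=1310223995436117/17592186044416 → NEW=0, ERR=1310223995436117/17592186044416
(5,0): OLD=98452566581345/549755813888 → NEW=255, ERR=-41735165960095/549755813888
(5,1): OLD=2680367750627527/17592186044416 → NEW=255, ERR=-1805639690698553/17592186044416
(5,2): OLD=1161776406539395/8796093022208 → NEW=255, ERR=-1081227314123645/8796093022208
(5,3): OLD=43539016615264259/281474976710656 → NEW=255, ERR=-28237102445953021/281474976710656
Row 0: ....
Row 1: .#.#
Row 2: #...
Row 3: .###
Row 4: #.#.
Row 5: ####

Answer: ....
.#.#
#...
.###
#.#.
####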